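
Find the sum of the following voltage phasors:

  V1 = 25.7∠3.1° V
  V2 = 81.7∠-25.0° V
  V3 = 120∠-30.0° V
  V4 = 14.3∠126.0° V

Step 1 — Convert each phasor to rectangular form:
  V1 = 25.7·(cos(3.1°) + j·sin(3.1°)) = 25.66 + j1.39 V
  V2 = 81.7·(cos(-25.0°) + j·sin(-25.0°)) = 74.05 - j34.53 V
  V3 = 120·(cos(-30.0°) + j·sin(-30.0°)) = 103.9 - j60 V
  V4 = 14.3·(cos(126.0°) + j·sin(126.0°)) = -8.405 + j11.57 V
Step 2 — Sum components: V_total = 195.2 - j81.57 V.
Step 3 — Convert to polar: |V_total| = 211.6 V, ∠V_total = -22.7°.

V_total = 211.6∠-22.7° V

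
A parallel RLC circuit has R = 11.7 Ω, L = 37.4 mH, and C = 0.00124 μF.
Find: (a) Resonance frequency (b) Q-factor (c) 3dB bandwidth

Step 1 — Resonance: ω₀ = 1/√(LC) = 1/√(0.0374·1.24e-09) = 1.468e+05 rad/s.
Step 2 — f₀ = ω₀/(2π) = 2.337e+04 Hz.
Step 3 — Parallel Q: Q = R/(ω₀L) = 11.7/(1.468e+05·0.0374) = 0.00213.
Step 4 — Bandwidth: Δω = ω₀/Q = 6.893e+07 rad/s; BW = Δω/(2π) = 1.097e+07 Hz.

(a) f₀ = 2.337e+04 Hz  (b) Q = 0.00213  (c) BW = 1.097e+07 Hz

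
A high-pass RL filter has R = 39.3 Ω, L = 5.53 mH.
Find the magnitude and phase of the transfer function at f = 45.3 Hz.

Step 1 — Angular frequency: ω = 2π·45.3 = 284.6 rad/s.
Step 2 — Transfer function: H(jω) = jωL/(R + jωL).
Step 3 — Numerator jωL = j·1.574; denominator R + jωL = 39.3 + j1.574.
Step 4 — H = 0.001601 + j0.03999.
Step 5 — Magnitude: |H| = 0.04002 (-28.0 dB); phase: φ = 87.7°.

|H| = 0.04002 (-28.0 dB), φ = 87.7°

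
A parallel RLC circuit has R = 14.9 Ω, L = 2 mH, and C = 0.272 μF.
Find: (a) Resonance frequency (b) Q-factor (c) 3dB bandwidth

Step 1 — Resonance: ω₀ = 1/√(LC) = 1/√(0.002·2.72e-07) = 4.287e+04 rad/s.
Step 2 — f₀ = ω₀/(2π) = 6824 Hz.
Step 3 — Parallel Q: Q = R/(ω₀L) = 14.9/(4.287e+04·0.002) = 0.1738.
Step 4 — Bandwidth: Δω = ω₀/Q = 2.467e+05 rad/s; BW = Δω/(2π) = 3.927e+04 Hz.

(a) f₀ = 6824 Hz  (b) Q = 0.1738  (c) BW = 3.927e+04 Hz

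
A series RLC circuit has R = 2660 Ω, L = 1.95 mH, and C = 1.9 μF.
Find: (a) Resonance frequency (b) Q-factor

Step 1 — Resonance condition Im(Z)=0 gives ω₀ = 1/√(LC).
Step 2 — ω₀ = 1/√(0.00195·1.9e-06) = 1.643e+04 rad/s.
Step 3 — f₀ = ω₀/(2π) = 2615 Hz.
Step 4 — Series Q: Q = ω₀L/R = 1.643e+04·0.00195/2660 = 0.01204.

(a) f₀ = 2615 Hz  (b) Q = 0.01204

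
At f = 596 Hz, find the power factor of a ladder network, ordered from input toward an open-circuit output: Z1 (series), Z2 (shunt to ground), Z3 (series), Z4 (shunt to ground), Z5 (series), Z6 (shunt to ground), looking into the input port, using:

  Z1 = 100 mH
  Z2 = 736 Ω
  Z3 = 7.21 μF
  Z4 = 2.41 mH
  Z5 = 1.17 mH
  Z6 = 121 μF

Step 1 — Angular frequency: ω = 2π·f = 2π·596 = 3745 rad/s.
Step 2 — Component impedances:
  Z1: Z = jωL = j·3745·0.1 = 0 + j374.5 Ω
  Z2: Z = R = 736 Ω
  Z3: Z = 1/(jωC) = -j/(ω·C) = 0 - j37.04 Ω
  Z4: Z = jωL = j·3745·0.00241 = 0 + j9.025 Ω
  Z5: Z = jωL = j·3745·0.00117 = 0 + j4.381 Ω
  Z6: Z = 1/(jωC) = -j/(ω·C) = 0 - j2.207 Ω
Step 3 — Ladder network (open output): work backward from the far end, alternating series and parallel combinations. Z_in = 1.688 + j339.3 Ω = 339.3∠89.7° Ω.
Step 4 — Power factor: PF = cos(φ) = Re(Z)/|Z| = 1.6877/339.28 = 0.004974.
Step 5 — Type: Im(Z) = 339.3 ⇒ lagging (phase φ = 89.7°).

PF = 0.004974 (lagging, φ = 89.7°)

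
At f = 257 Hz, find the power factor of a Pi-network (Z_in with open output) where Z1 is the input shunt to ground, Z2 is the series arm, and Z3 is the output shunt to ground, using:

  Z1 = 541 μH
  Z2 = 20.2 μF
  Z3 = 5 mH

Step 1 — Angular frequency: ω = 2π·f = 2π·257 = 1615 rad/s.
Step 2 — Component impedances:
  Z1: Z = jωL = j·1615·0.000541 = 0 + j0.8736 Ω
  Z2: Z = 1/(jωC) = -j/(ω·C) = 0 - j30.66 Ω
  Z3: Z = jωL = j·1615·0.005 = 0 + j8.074 Ω
Step 3 — With open output, the series arm Z2 and the output shunt Z3 appear in series to ground: Z2 + Z3 = 0 - j22.58 Ω.
Step 4 — Parallel with input shunt Z1: Z_in = Z1 || (Z2 + Z3) = 0 + j0.9087 Ω = 0.9087∠90.0° Ω.
Step 5 — Power factor: PF = cos(φ) = Re(Z)/|Z| = -0/0.9087 = -0.
Step 6 — Type: Im(Z) = 0.9087 ⇒ lagging (phase φ = 90.0°).

PF = -0 (lagging, φ = 90.0°)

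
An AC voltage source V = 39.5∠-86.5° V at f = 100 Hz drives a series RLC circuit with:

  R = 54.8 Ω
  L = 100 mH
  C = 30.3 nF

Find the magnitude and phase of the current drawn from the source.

Step 1 — Angular frequency: ω = 2π·f = 2π·100 = 628.3 rad/s.
Step 2 — Component impedances:
  R: Z = R = 54.8 Ω
  L: Z = jωL = j·628.3·0.1 = 0 + j62.83 Ω
  C: Z = 1/(jωC) = -j/(ω·C) = 0 - j5.253e+04 Ω
Step 3 — Series combination: Z_total = R + L + C = 54.8 - j5.246e+04 Ω = 5.246e+04∠-89.9° Ω.
Step 4 — Source phasor: V = 39.5∠-86.5° V = 2.411 - j39.43 V.
Step 5 — Ohm's law: I = V / Z_total = (2.411 - j39.43) / (54.8 - j5.246e+04) = 0.0007515 + j4.518e-05 A.
Step 6 — Convert to polar: |I| = 0.0007529 A, ∠I = 3.4°.

I = 0.0007529∠3.4° A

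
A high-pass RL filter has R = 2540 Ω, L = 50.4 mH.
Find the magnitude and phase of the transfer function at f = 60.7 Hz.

Step 1 — Angular frequency: ω = 2π·60.7 = 381.4 rad/s.
Step 2 — Transfer function: H(jω) = jωL/(R + jωL).
Step 3 — Numerator jωL = j·19.22; denominator R + jωL = 2540 + j19.22.
Step 4 — H = 5.727e-05 + j0.007567.
Step 5 — Magnitude: |H| = 0.007568 (-42.4 dB); phase: φ = 89.6°.

|H| = 0.007568 (-42.4 dB), φ = 89.6°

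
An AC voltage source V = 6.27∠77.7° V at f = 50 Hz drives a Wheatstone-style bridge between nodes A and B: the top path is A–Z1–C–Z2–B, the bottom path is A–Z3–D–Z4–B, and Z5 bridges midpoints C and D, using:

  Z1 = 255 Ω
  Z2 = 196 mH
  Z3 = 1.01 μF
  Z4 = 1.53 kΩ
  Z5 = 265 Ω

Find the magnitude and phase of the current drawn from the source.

Step 1 — Angular frequency: ω = 2π·f = 2π·50 = 314.2 rad/s.
Step 2 — Component impedances:
  Z1: Z = R = 255 Ω
  Z2: Z = jωL = j·314.2·0.196 = 0 + j61.58 Ω
  Z3: Z = 1/(jωC) = -j/(ω·C) = 0 - j3152 Ω
  Z4: Z = R = 1530 Ω
  Z5: Z = R = 265 Ω
Step 3 — Bridge requires nodal analysis (the Z5 bridge couples midpoints C and D, so the two paths cannot be reduced to a simple series/parallel combination). Setting node B to ground and injecting 1 A at node A, the 3-node admittance system at A, C, D solves to V_A = Z_AB = 255.5 + j41.09 Ω = 258.7∠9.1° Ω.
Step 4 — Source phasor: V = 6.27∠77.7° V = 1.336 + j6.126 V.
Step 5 — Ohm's law: I = V / Z_total = (1.336 + j6.126) / (255.5 + j41.09) = 0.008856 + j0.02256 A.
Step 6 — Convert to polar: |I| = 0.02423 A, ∠I = 68.6°.

I = 0.02423∠68.6° A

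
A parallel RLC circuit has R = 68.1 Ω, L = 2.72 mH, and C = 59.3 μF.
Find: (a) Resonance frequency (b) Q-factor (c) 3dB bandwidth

Step 1 — Resonance: ω₀ = 1/√(LC) = 1/√(0.00272·5.93e-05) = 2490 rad/s.
Step 2 — f₀ = ω₀/(2π) = 396.3 Hz.
Step 3 — Parallel Q: Q = R/(ω₀L) = 68.1/(2490·0.00272) = 10.06.
Step 4 — Bandwidth: Δω = ω₀/Q = 247.6 rad/s; BW = Δω/(2π) = 39.41 Hz.

(a) f₀ = 396.3 Hz  (b) Q = 10.06  (c) BW = 39.41 Hz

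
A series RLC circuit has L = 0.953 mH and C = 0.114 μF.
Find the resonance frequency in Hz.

Step 1 — Resonance condition Im(Z)=0 gives ω₀ = 1/√(LC).
Step 2 — ω₀ = 1/√(0.000953·1.14e-07) = 9.594e+04 rad/s.
Step 3 — f₀ = ω₀/(2π) = 1.527e+04 Hz.

f₀ = 1.527e+04 Hz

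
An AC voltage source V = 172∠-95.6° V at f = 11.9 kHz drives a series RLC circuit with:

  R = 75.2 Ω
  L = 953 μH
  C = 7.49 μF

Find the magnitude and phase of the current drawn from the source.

Step 1 — Angular frequency: ω = 2π·f = 2π·1.19e+04 = 7.477e+04 rad/s.
Step 2 — Component impedances:
  R: Z = R = 75.2 Ω
  L: Z = jωL = j·7.477e+04·0.000953 = 0 + j71.26 Ω
  C: Z = 1/(jωC) = -j/(ω·C) = 0 - j1.786 Ω
Step 3 — Series combination: Z_total = R + L + C = 75.2 + j69.47 Ω = 102.4∠42.7° Ω.
Step 4 — Source phasor: V = 172∠-95.6° V = -16.78 - j171.2 V.
Step 5 — Ohm's law: I = V / Z_total = (-16.78 - j171.2) / (75.2 + j69.47) = -1.255 - j1.117 A.
Step 6 — Convert to polar: |I| = 1.68 A, ∠I = -138.3°.

I = 1.68∠-138.3° A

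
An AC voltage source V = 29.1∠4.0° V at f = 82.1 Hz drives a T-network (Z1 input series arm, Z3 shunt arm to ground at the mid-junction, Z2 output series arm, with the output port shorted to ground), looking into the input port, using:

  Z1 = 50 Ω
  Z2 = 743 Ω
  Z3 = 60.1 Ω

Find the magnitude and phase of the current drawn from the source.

Step 1 — Angular frequency: ω = 2π·f = 2π·82.1 = 515.8 rad/s.
Step 2 — Component impedances:
  Z1: Z = R = 50 Ω
  Z2: Z = R = 743 Ω
  Z3: Z = R = 60.1 Ω
Step 3 — With the output port shorted to ground, the output series arm Z2 runs from the junction to ground; the shunt arm Z3 also runs from the junction to ground. They appear in parallel: Z3 || Z2 = 55.6 Ω.
Step 4 — Series with input arm Z1: Z_in = Z1 + (Z3 || Z2) = 105.6 Ω = 105.6∠0.0° Ω.
Step 5 — Source phasor: V = 29.1∠4.0° V = 29.03 + j2.03 V.
Step 6 — Ohm's law: I = V / Z_total = (29.03 + j2.03) / (105.6) = 0.2749 + j0.01922 A.
Step 7 — Convert to polar: |I| = 0.2756 A, ∠I = 4.0°.

I = 0.2756∠4.0° A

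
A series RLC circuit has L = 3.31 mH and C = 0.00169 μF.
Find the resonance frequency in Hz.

Step 1 — Resonance condition Im(Z)=0 gives ω₀ = 1/√(LC).
Step 2 — ω₀ = 1/√(0.00331·1.69e-09) = 4.228e+05 rad/s.
Step 3 — f₀ = ω₀/(2π) = 6.729e+04 Hz.

f₀ = 6.729e+04 Hz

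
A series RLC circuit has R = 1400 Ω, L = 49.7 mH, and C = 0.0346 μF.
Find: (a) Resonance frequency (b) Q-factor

Step 1 — Resonance condition Im(Z)=0 gives ω₀ = 1/√(LC).
Step 2 — ω₀ = 1/√(0.0497·3.46e-08) = 2.411e+04 rad/s.
Step 3 — f₀ = ω₀/(2π) = 3838 Hz.
Step 4 — Series Q: Q = ω₀L/R = 2.411e+04·0.0497/1400 = 0.8561.

(a) f₀ = 3838 Hz  (b) Q = 0.8561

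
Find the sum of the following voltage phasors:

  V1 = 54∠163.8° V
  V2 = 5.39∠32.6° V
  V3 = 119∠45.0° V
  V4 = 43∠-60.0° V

Step 1 — Convert each phasor to rectangular form:
  V1 = 54·(cos(163.8°) + j·sin(163.8°)) = -51.86 + j15.07 V
  V2 = 5.39·(cos(32.6°) + j·sin(32.6°)) = 4.541 + j2.904 V
  V3 = 119·(cos(45.0°) + j·sin(45.0°)) = 84.15 + j84.15 V
  V4 = 43·(cos(-60.0°) + j·sin(-60.0°)) = 21.5 - j37.24 V
Step 2 — Sum components: V_total = 58.33 + j64.88 V.
Step 3 — Convert to polar: |V_total| = 87.24 V, ∠V_total = 48.0°.

V_total = 87.24∠48.0° V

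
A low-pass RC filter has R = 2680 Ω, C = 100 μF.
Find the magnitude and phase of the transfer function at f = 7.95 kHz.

Step 1 — Angular frequency: ω = 2π·7950 = 4.995e+04 rad/s.
Step 2 — Transfer function: H(jω) = 1/(1 + jωRC).
Step 3 — Denominator: 1 + jωRC = 1 + j·4.995e+04·2680·0.0001 = 1 + j1.339e+04.
Step 4 — H = 5.58e-09 - j7.47e-05.
Step 5 — Magnitude: |H| = 7.47e-05 (-82.5 dB); phase: φ = -90.0°.

|H| = 7.47e-05 (-82.5 dB), φ = -90.0°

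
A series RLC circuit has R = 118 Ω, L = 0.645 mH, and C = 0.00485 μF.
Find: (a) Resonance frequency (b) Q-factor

Step 1 — Resonance condition Im(Z)=0 gives ω₀ = 1/√(LC).
Step 2 — ω₀ = 1/√(0.000645·4.85e-09) = 5.654e+05 rad/s.
Step 3 — f₀ = ω₀/(2π) = 8.998e+04 Hz.
Step 4 — Series Q: Q = ω₀L/R = 5.654e+05·0.000645/118 = 3.09.

(a) f₀ = 8.998e+04 Hz  (b) Q = 3.09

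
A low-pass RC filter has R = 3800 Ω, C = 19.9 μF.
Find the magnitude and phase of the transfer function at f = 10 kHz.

Step 1 — Angular frequency: ω = 2π·1e+04 = 6.283e+04 rad/s.
Step 2 — Transfer function: H(jω) = 1/(1 + jωRC).
Step 3 — Denominator: 1 + jωRC = 1 + j·6.283e+04·3800·1.99e-05 = 1 + j4751.
Step 4 — H = 4.43e-08 - j0.0002105.
Step 5 — Magnitude: |H| = 0.0002105 (-73.5 dB); phase: φ = -90.0°.

|H| = 0.0002105 (-73.5 dB), φ = -90.0°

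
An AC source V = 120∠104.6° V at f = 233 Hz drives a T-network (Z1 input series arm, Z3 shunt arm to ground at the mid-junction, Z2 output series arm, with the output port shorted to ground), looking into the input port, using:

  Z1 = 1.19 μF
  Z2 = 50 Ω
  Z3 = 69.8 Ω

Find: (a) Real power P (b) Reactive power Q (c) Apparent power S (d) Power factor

Step 1 — Angular frequency: ω = 2π·f = 2π·233 = 1464 rad/s.
Step 2 — Component impedances:
  Z1: Z = 1/(jωC) = -j/(ω·C) = 0 - j574 Ω
  Z2: Z = R = 50 Ω
  Z3: Z = R = 69.8 Ω
Step 3 — With the output port shorted to ground, the output series arm Z2 runs from the junction to ground; the shunt arm Z3 also runs from the junction to ground. They appear in parallel: Z3 || Z2 = 29.13 Ω.
Step 4 — Series with input arm Z1: Z_in = Z1 + (Z3 || Z2) = 29.13 - j574 Ω = 574.7∠-87.1° Ω.
Step 5 — Source phasor: V = 120∠104.6° V = -30.25 + j116.1 V.
Step 6 — Current: I = V / Z = -0.2045 - j0.04232 A = 0.2088∠-168.3° A.
Step 7 — Complex power: S = V·I* = 1.27 - j25.02 VA.
Step 8 — Real power: P = Re(S) = 1.27 W.
Step 9 — Reactive power: Q = Im(S) = -25.02 VAR.
Step 10 — Apparent power: |S| = 25.05 VA.
Step 11 — Power factor: PF = P/|S| = 0.05069 (leading).

(a) P = 1.27 W  (b) Q = -25.02 VAR  (c) S = 25.05 VA  (d) PF = 0.05069 (leading)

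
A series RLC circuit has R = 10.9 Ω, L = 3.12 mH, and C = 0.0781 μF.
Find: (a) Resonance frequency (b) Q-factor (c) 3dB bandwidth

Step 1 — Resonance: ω₀ = 1/√(LC) = 1/√(0.00312·7.81e-08) = 6.406e+04 rad/s.
Step 2 — f₀ = ω₀/(2π) = 1.02e+04 Hz.
Step 3 — Series Q: Q = ω₀L/R = 6.406e+04·0.00312/10.9 = 18.34.
Step 4 — Bandwidth: Δω = ω₀/Q = 3494 rad/s; BW = Δω/(2π) = 556 Hz.

(a) f₀ = 1.02e+04 Hz  (b) Q = 18.34  (c) BW = 556 Hz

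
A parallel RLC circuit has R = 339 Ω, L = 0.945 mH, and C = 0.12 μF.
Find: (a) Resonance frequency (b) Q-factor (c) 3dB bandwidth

Step 1 — Resonance: ω₀ = 1/√(LC) = 1/√(0.000945·1.2e-07) = 9.391e+04 rad/s.
Step 2 — f₀ = ω₀/(2π) = 1.495e+04 Hz.
Step 3 — Parallel Q: Q = R/(ω₀L) = 339/(9.391e+04·0.000945) = 3.82.
Step 4 — Bandwidth: Δω = ω₀/Q = 2.458e+04 rad/s; BW = Δω/(2π) = 3912 Hz.

(a) f₀ = 1.495e+04 Hz  (b) Q = 3.82  (c) BW = 3912 Hz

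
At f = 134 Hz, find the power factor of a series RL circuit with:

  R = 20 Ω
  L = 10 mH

Step 1 — Angular frequency: ω = 2π·f = 2π·134 = 841.9 rad/s.
Step 2 — Component impedances:
  R: Z = R = 20 Ω
  L: Z = jωL = j·841.9·0.01 = 0 + j8.419 Ω
Step 3 — Series combination: Z_total = R + L = 20 + j8.419 Ω = 21.7∠22.8° Ω.
Step 4 — Power factor: PF = cos(φ) = Re(Z)/|Z| = 20/21.7 = 0.9217.
Step 5 — Type: Im(Z) = 8.419 ⇒ lagging (phase φ = 22.8°).

PF = 0.9217 (lagging, φ = 22.8°)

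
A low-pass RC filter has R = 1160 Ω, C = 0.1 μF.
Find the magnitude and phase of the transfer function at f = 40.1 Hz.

Step 1 — Angular frequency: ω = 2π·40.1 = 252 rad/s.
Step 2 — Transfer function: H(jω) = 1/(1 + jωRC).
Step 3 — Denominator: 1 + jωRC = 1 + j·252·1160·1e-07 = 1 + j0.02923.
Step 4 — H = 0.9991 - j0.0292.
Step 5 — Magnitude: |H| = 0.9996 (-0.0 dB); phase: φ = -1.7°.

|H| = 0.9996 (-0.0 dB), φ = -1.7°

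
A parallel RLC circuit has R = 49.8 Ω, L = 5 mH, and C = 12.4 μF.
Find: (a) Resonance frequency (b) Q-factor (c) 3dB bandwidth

Step 1 — Resonance: ω₀ = 1/√(LC) = 1/√(0.005·1.24e-05) = 4016 rad/s.
Step 2 — f₀ = ω₀/(2π) = 639.2 Hz.
Step 3 — Parallel Q: Q = R/(ω₀L) = 49.8/(4016·0.005) = 2.48.
Step 4 — Bandwidth: Δω = ω₀/Q = 1619 rad/s; BW = Δω/(2π) = 257.7 Hz.

(a) f₀ = 639.2 Hz  (b) Q = 2.48  (c) BW = 257.7 Hz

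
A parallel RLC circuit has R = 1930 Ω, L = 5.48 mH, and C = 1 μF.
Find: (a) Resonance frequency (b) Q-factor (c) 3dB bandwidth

Step 1 — Resonance: ω₀ = 1/√(LC) = 1/√(0.00548·1e-06) = 1.351e+04 rad/s.
Step 2 — f₀ = ω₀/(2π) = 2150 Hz.
Step 3 — Parallel Q: Q = R/(ω₀L) = 1930/(1.351e+04·0.00548) = 26.07.
Step 4 — Bandwidth: Δω = ω₀/Q = 518.1 rad/s; BW = Δω/(2π) = 82.46 Hz.

(a) f₀ = 2150 Hz  (b) Q = 26.07  (c) BW = 82.46 Hz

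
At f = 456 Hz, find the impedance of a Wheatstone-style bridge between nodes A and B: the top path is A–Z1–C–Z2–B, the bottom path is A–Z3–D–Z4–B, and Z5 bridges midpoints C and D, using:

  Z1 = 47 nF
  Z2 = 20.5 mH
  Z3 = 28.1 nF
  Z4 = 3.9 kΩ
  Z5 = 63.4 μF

Step 1 — Angular frequency: ω = 2π·f = 2π·456 = 2865 rad/s.
Step 2 — Component impedances:
  Z1: Z = 1/(jωC) = -j/(ω·C) = 0 - j7426 Ω
  Z2: Z = jωL = j·2865·0.0205 = 0 + j58.74 Ω
  Z3: Z = 1/(jωC) = -j/(ω·C) = 0 - j1.242e+04 Ω
  Z4: Z = R = 3900 Ω
  Z5: Z = 1/(jωC) = -j/(ω·C) = 0 - j5.505 Ω
Step 3 — Bridge requires nodal analysis (the Z5 bridge couples midpoints C and D, so the two paths cannot be reduced to a simple series/parallel combination). Setting node B to ground and injecting 1 A at node A, the 3-node admittance system at A, C, D solves to V_A = Z_AB = 0.8235 - j4590 Ω = 4590∠-90.0° Ω.

Z = 0.8235 - j4590 Ω = 4590∠-90.0° Ω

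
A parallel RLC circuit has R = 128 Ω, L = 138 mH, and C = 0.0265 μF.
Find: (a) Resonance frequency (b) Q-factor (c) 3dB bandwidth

Step 1 — Resonance: ω₀ = 1/√(LC) = 1/√(0.138·2.65e-08) = 1.654e+04 rad/s.
Step 2 — f₀ = ω₀/(2π) = 2632 Hz.
Step 3 — Parallel Q: Q = R/(ω₀L) = 128/(1.654e+04·0.138) = 0.05609.
Step 4 — Bandwidth: Δω = ω₀/Q = 2.948e+05 rad/s; BW = Δω/(2π) = 4.692e+04 Hz.

(a) f₀ = 2632 Hz  (b) Q = 0.05609  (c) BW = 4.692e+04 Hz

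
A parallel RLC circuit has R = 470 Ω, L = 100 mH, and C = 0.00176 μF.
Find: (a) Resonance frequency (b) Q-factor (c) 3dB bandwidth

Step 1 — Resonance: ω₀ = 1/√(LC) = 1/√(0.1·1.76e-09) = 7.538e+04 rad/s.
Step 2 — f₀ = ω₀/(2π) = 1.2e+04 Hz.
Step 3 — Parallel Q: Q = R/(ω₀L) = 470/(7.538e+04·0.1) = 0.06235.
Step 4 — Bandwidth: Δω = ω₀/Q = 1.209e+06 rad/s; BW = Δω/(2π) = 1.924e+05 Hz.

(a) f₀ = 1.2e+04 Hz  (b) Q = 0.06235  (c) BW = 1.924e+05 Hz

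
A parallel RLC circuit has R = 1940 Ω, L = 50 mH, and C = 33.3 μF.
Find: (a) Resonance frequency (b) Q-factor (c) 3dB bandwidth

Step 1 — Resonance: ω₀ = 1/√(LC) = 1/√(0.05·3.33e-05) = 775 rad/s.
Step 2 — f₀ = ω₀/(2π) = 123.3 Hz.
Step 3 — Parallel Q: Q = R/(ω₀L) = 1940/(775·0.05) = 50.07.
Step 4 — Bandwidth: Δω = ω₀/Q = 15.48 rad/s; BW = Δω/(2π) = 2.464 Hz.

(a) f₀ = 123.3 Hz  (b) Q = 50.07  (c) BW = 2.464 Hz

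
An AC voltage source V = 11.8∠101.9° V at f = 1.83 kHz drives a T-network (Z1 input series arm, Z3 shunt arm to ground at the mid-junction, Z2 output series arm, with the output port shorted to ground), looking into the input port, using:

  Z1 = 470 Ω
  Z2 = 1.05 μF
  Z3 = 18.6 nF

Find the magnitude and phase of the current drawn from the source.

Step 1 — Angular frequency: ω = 2π·f = 2π·1830 = 1.15e+04 rad/s.
Step 2 — Component impedances:
  Z1: Z = R = 470 Ω
  Z2: Z = 1/(jωC) = -j/(ω·C) = 0 - j82.83 Ω
  Z3: Z = 1/(jωC) = -j/(ω·C) = 0 - j4676 Ω
Step 3 — With the output port shorted to ground, the output series arm Z2 runs from the junction to ground; the shunt arm Z3 also runs from the junction to ground. They appear in parallel: Z3 || Z2 = 0 - j81.39 Ω.
Step 4 — Series with input arm Z1: Z_in = Z1 + (Z3 || Z2) = 470 - j81.39 Ω = 477∠-9.8° Ω.
Step 5 — Source phasor: V = 11.8∠101.9° V = -2.433 + j11.55 V.
Step 6 — Ohm's law: I = V / Z_total = (-2.433 + j11.55) / (470 - j81.39) = -0.009157 + j0.02298 A.
Step 7 — Convert to polar: |I| = 0.02474 A, ∠I = 111.7°.

I = 0.02474∠111.7° A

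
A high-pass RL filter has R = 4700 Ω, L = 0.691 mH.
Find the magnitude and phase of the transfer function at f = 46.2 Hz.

Step 1 — Angular frequency: ω = 2π·46.2 = 290.3 rad/s.
Step 2 — Transfer function: H(jω) = jωL/(R + jωL).
Step 3 — Numerator jωL = j·0.2006; denominator R + jωL = 4700 + j0.2006.
Step 4 — H = 1.821e-09 + j4.268e-05.
Step 5 — Magnitude: |H| = 4.268e-05 (-87.4 dB); phase: φ = 90.0°.

|H| = 4.268e-05 (-87.4 dB), φ = 90.0°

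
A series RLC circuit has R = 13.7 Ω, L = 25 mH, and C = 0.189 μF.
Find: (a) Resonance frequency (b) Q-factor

Step 1 — Resonance condition Im(Z)=0 gives ω₀ = 1/√(LC).
Step 2 — ω₀ = 1/√(0.025·1.89e-07) = 1.455e+04 rad/s.
Step 3 — f₀ = ω₀/(2π) = 2315 Hz.
Step 4 — Series Q: Q = ω₀L/R = 1.455e+04·0.025/13.7 = 26.55.

(a) f₀ = 2315 Hz  (b) Q = 26.55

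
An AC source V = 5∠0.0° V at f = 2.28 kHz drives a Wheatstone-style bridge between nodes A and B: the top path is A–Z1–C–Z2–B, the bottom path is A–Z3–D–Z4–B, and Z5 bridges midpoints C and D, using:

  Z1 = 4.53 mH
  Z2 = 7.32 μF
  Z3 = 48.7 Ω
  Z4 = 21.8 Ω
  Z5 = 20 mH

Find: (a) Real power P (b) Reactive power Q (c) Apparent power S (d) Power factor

Step 1 — Angular frequency: ω = 2π·f = 2π·2280 = 1.433e+04 rad/s.
Step 2 — Component impedances:
  Z1: Z = jωL = j·1.433e+04·0.00453 = 0 + j64.9 Ω
  Z2: Z = 1/(jωC) = -j/(ω·C) = 0 - j9.536 Ω
  Z3: Z = R = 48.7 Ω
  Z4: Z = R = 21.8 Ω
  Z5: Z = jωL = j·1.433e+04·0.02 = 0 + j286.5 Ω
Step 3 — Bridge requires nodal analysis (the Z5 bridge couples midpoints C and D, so the two paths cannot be reduced to a simple series/parallel combination). Setting node B to ground and injecting 1 A at node A, the 3-node admittance system at A, C, D solves to V_A = Z_AB = 25.42 + j33.77 Ω = 42.26∠53.0° Ω.
Step 4 — Source phasor: V = 5∠0.0° V = 5 V.
Step 5 — Current: I = V / Z = 0.07115 - j0.09452 A = 0.1183∠-53.0° A.
Step 6 — Complex power: S = V·I* = 0.3558 + j0.4726 VA.
Step 7 — Real power: P = Re(S) = 0.3558 W.
Step 8 — Reactive power: Q = Im(S) = 0.4726 VAR.
Step 9 — Apparent power: |S| = 0.5915 VA.
Step 10 — Power factor: PF = P/|S| = 0.6014 (lagging).

(a) P = 0.3558 W  (b) Q = 0.4726 VAR  (c) S = 0.5915 VA  (d) PF = 0.6014 (lagging)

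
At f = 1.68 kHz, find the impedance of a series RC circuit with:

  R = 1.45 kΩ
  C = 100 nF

Step 1 — Angular frequency: ω = 2π·f = 2π·1680 = 1.056e+04 rad/s.
Step 2 — Component impedances:
  R: Z = R = 1450 Ω
  C: Z = 1/(jωC) = -j/(ω·C) = 0 - j947.4 Ω
Step 3 — Series combination: Z_total = R + C = 1450 - j947.4 Ω = 1732∠-33.2° Ω.

Z = 1450 - j947.4 Ω = 1732∠-33.2° Ω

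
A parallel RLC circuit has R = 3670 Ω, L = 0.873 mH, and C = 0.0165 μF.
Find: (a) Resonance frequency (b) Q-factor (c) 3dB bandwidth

Step 1 — Resonance: ω₀ = 1/√(LC) = 1/√(0.000873·1.65e-08) = 2.635e+05 rad/s.
Step 2 — f₀ = ω₀/(2π) = 4.193e+04 Hz.
Step 3 — Parallel Q: Q = R/(ω₀L) = 3670/(2.635e+05·0.000873) = 15.96.
Step 4 — Bandwidth: Δω = ω₀/Q = 1.651e+04 rad/s; BW = Δω/(2π) = 2628 Hz.

(a) f₀ = 4.193e+04 Hz  (b) Q = 15.96  (c) BW = 2628 Hz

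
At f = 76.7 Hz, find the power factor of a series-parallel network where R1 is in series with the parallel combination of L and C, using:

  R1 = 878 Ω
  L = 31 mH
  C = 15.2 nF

Step 1 — Angular frequency: ω = 2π·f = 2π·76.7 = 481.9 rad/s.
Step 2 — Component impedances:
  R1: Z = R = 878 Ω
  L: Z = jωL = j·481.9·0.031 = 0 + j14.94 Ω
  C: Z = 1/(jωC) = -j/(ω·C) = 0 - j1.365e+05 Ω
Step 3 — Parallel branch: L || C = 1/(1/L + 1/C) = 0 + j14.94 Ω.
Step 4 — Series with R1: Z_total = R1 + (L || C) = 878 + j14.94 Ω = 878.1∠1.0° Ω.
Step 5 — Power factor: PF = cos(φ) = Re(Z)/|Z| = 878/878.1 = 0.9999.
Step 6 — Type: Im(Z) = 14.94 ⇒ lagging (phase φ = 1.0°).

PF = 0.9999 (lagging, φ = 1.0°)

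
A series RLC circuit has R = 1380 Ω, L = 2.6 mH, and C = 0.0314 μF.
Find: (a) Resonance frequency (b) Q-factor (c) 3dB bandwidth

Step 1 — Resonance: ω₀ = 1/√(LC) = 1/√(0.0026·3.14e-08) = 1.107e+05 rad/s.
Step 2 — f₀ = ω₀/(2π) = 1.761e+04 Hz.
Step 3 — Series Q: Q = ω₀L/R = 1.107e+05·0.0026/1380 = 0.2085.
Step 4 — Bandwidth: Δω = ω₀/Q = 5.308e+05 rad/s; BW = Δω/(2π) = 8.447e+04 Hz.

(a) f₀ = 1.761e+04 Hz  (b) Q = 0.2085  (c) BW = 8.447e+04 Hz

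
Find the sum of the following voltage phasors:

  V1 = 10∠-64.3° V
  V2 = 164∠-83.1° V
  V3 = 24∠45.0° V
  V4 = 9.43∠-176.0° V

Step 1 — Convert each phasor to rectangular form:
  V1 = 10·(cos(-64.3°) + j·sin(-64.3°)) = 4.337 - j9.011 V
  V2 = 164·(cos(-83.1°) + j·sin(-83.1°)) = 19.7 - j162.8 V
  V3 = 24·(cos(45.0°) + j·sin(45.0°)) = 16.97 + j16.97 V
  V4 = 9.43·(cos(-176.0°) + j·sin(-176.0°)) = -9.407 - j0.6578 V
Step 2 — Sum components: V_total = 31.6 - j155.5 V.
Step 3 — Convert to polar: |V_total| = 158.7 V, ∠V_total = -78.5°.

V_total = 158.7∠-78.5° V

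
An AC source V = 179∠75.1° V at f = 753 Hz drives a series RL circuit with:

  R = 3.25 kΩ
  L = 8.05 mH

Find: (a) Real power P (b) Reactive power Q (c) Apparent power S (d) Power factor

Step 1 — Angular frequency: ω = 2π·f = 2π·753 = 4731 rad/s.
Step 2 — Component impedances:
  R: Z = R = 3250 Ω
  L: Z = jωL = j·4731·0.00805 = 0 + j38.09 Ω
Step 3 — Series combination: Z_total = R + L = 3250 + j38.09 Ω = 3250∠0.7° Ω.
Step 4 — Source phasor: V = 179∠75.1° V = 46.03 + j173 V.
Step 5 — Current: I = V / Z = 0.01478 + j0.05305 A = 0.05507∠74.4° A.
Step 6 — Complex power: S = V·I* = 9.857 + j0.1155 VA.
Step 7 — Real power: P = Re(S) = 9.857 W.
Step 8 — Reactive power: Q = Im(S) = 0.1155 VAR.
Step 9 — Apparent power: |S| = 9.858 VA.
Step 10 — Power factor: PF = P/|S| = 0.9999 (lagging).

(a) P = 9.857 W  (b) Q = 0.1155 VAR  (c) S = 9.858 VA  (d) PF = 0.9999 (lagging)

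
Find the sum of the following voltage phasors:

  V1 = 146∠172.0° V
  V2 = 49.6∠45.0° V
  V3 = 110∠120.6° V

Step 1 — Convert each phasor to rectangular form:
  V1 = 146·(cos(172.0°) + j·sin(172.0°)) = -144.6 + j20.32 V
  V2 = 49.6·(cos(45.0°) + j·sin(45.0°)) = 35.07 + j35.07 V
  V3 = 110·(cos(120.6°) + j·sin(120.6°)) = -55.99 + j94.68 V
Step 2 — Sum components: V_total = -165.5 + j150.1 V.
Step 3 — Convert to polar: |V_total| = 223.4 V, ∠V_total = 137.8°.

V_total = 223.4∠137.8° V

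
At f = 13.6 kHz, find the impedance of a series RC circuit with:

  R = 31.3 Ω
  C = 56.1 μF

Step 1 — Angular frequency: ω = 2π·f = 2π·1.36e+04 = 8.545e+04 rad/s.
Step 2 — Component impedances:
  R: Z = R = 31.3 Ω
  C: Z = 1/(jωC) = -j/(ω·C) = 0 - j0.2086 Ω
Step 3 — Series combination: Z_total = R + C = 31.3 - j0.2086 Ω = 31.3∠-0.4° Ω.

Z = 31.3 - j0.2086 Ω = 31.3∠-0.4° Ω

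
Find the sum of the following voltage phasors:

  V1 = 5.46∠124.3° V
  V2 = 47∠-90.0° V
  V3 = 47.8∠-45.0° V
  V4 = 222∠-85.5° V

Step 1 — Convert each phasor to rectangular form:
  V1 = 5.46·(cos(124.3°) + j·sin(124.3°)) = -3.077 + j4.51 V
  V2 = 47·(cos(-90.0°) + j·sin(-90.0°)) = 0 - j47 V
  V3 = 47.8·(cos(-45.0°) + j·sin(-45.0°)) = 33.8 - j33.8 V
  V4 = 222·(cos(-85.5°) + j·sin(-85.5°)) = 17.42 - j221.3 V
Step 2 — Sum components: V_total = 48.14 - j297.6 V.
Step 3 — Convert to polar: |V_total| = 301.5 V, ∠V_total = -80.8°.

V_total = 301.5∠-80.8° V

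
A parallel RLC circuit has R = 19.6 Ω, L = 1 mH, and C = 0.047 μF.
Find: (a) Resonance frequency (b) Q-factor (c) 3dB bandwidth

Step 1 — Resonance: ω₀ = 1/√(LC) = 1/√(0.001·4.7e-08) = 1.459e+05 rad/s.
Step 2 — f₀ = ω₀/(2π) = 2.322e+04 Hz.
Step 3 — Parallel Q: Q = R/(ω₀L) = 19.6/(1.459e+05·0.001) = 0.1344.
Step 4 — Bandwidth: Δω = ω₀/Q = 1.086e+06 rad/s; BW = Δω/(2π) = 1.728e+05 Hz.

(a) f₀ = 2.322e+04 Hz  (b) Q = 0.1344  (c) BW = 1.728e+05 Hz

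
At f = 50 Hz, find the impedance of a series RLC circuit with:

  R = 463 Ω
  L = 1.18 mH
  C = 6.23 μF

Step 1 — Angular frequency: ω = 2π·f = 2π·50 = 314.2 rad/s.
Step 2 — Component impedances:
  R: Z = R = 463 Ω
  L: Z = jωL = j·314.2·0.00118 = 0 + j0.3707 Ω
  C: Z = 1/(jωC) = -j/(ω·C) = 0 - j510.9 Ω
Step 3 — Series combination: Z_total = R + L + C = 463 - j510.6 Ω = 689.2∠-47.8° Ω.

Z = 463 - j510.6 Ω = 689.2∠-47.8° Ω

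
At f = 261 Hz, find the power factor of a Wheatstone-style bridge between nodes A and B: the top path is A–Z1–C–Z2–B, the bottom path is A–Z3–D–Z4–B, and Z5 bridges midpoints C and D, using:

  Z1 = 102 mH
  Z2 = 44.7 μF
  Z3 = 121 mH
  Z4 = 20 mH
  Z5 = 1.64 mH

Step 1 — Angular frequency: ω = 2π·f = 2π·261 = 1640 rad/s.
Step 2 — Component impedances:
  Z1: Z = jωL = j·1640·0.102 = 0 + j167.3 Ω
  Z2: Z = 1/(jωC) = -j/(ω·C) = 0 - j13.64 Ω
  Z3: Z = jωL = j·1640·0.121 = 0 + j198.4 Ω
  Z4: Z = jωL = j·1640·0.02 = 0 + j32.8 Ω
  Z5: Z = jωL = j·1640·0.00164 = 0 + j2.689 Ω
Step 3 — Bridge requires nodal analysis (the Z5 bridge couples midpoints C and D, so the two paths cannot be reduced to a simple series/parallel combination). Setting node B to ground and injecting 1 A at node A, the 3-node admittance system at A, C, D solves to V_A = Z_AB = 0 + j70.61 Ω = 70.61∠90.0° Ω.
Step 4 — Power factor: PF = cos(φ) = Re(Z)/|Z| = 0/70.61 = 0.
Step 5 — Type: Im(Z) = 70.61 ⇒ lagging (phase φ = 90.0°).

PF = 0 (lagging, φ = 90.0°)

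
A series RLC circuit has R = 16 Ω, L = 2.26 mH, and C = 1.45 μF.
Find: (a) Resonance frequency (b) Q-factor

Step 1 — Resonance condition Im(Z)=0 gives ω₀ = 1/√(LC).
Step 2 — ω₀ = 1/√(0.00226·1.45e-06) = 1.747e+04 rad/s.
Step 3 — f₀ = ω₀/(2π) = 2780 Hz.
Step 4 — Series Q: Q = ω₀L/R = 1.747e+04·0.00226/16 = 2.467.

(a) f₀ = 2780 Hz  (b) Q = 2.467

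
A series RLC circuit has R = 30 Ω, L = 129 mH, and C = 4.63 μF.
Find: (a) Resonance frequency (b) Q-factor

Step 1 — Resonance condition Im(Z)=0 gives ω₀ = 1/√(LC).
Step 2 — ω₀ = 1/√(0.129·4.63e-06) = 1294 rad/s.
Step 3 — f₀ = ω₀/(2π) = 205.9 Hz.
Step 4 — Series Q: Q = ω₀L/R = 1294·0.129/30 = 5.564.

(a) f₀ = 205.9 Hz  (b) Q = 5.564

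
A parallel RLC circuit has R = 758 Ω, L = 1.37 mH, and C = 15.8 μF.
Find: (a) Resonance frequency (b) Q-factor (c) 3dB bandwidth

Step 1 — Resonance: ω₀ = 1/√(LC) = 1/√(0.00137·1.58e-05) = 6797 rad/s.
Step 2 — f₀ = ω₀/(2π) = 1082 Hz.
Step 3 — Parallel Q: Q = R/(ω₀L) = 758/(6797·0.00137) = 81.4.
Step 4 — Bandwidth: Δω = ω₀/Q = 83.5 rad/s; BW = Δω/(2π) = 13.29 Hz.

(a) f₀ = 1082 Hz  (b) Q = 81.4  (c) BW = 13.29 Hz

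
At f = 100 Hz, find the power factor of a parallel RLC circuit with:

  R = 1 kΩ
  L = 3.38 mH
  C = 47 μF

Step 1 — Angular frequency: ω = 2π·f = 2π·100 = 628.3 rad/s.
Step 2 — Component impedances:
  R: Z = R = 1000 Ω
  L: Z = jωL = j·628.3·0.00338 = 0 + j2.124 Ω
  C: Z = 1/(jωC) = -j/(ω·C) = 0 - j33.86 Ω
Step 3 — Parallel combination: 1/Z_total = 1/R + 1/L + 1/C; Z_total = 0.005134 + j2.266 Ω = 2.266∠89.9° Ω.
Step 4 — Power factor: PF = cos(φ) = Re(Z)/|Z| = 0.005134/2.266 = 0.002266.
Step 5 — Type: Im(Z) = 2.266 ⇒ lagging (phase φ = 89.9°).

PF = 0.002266 (lagging, φ = 89.9°)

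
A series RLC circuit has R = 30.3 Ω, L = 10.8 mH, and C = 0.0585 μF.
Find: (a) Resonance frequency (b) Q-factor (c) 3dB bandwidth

Step 1 — Resonance: ω₀ = 1/√(LC) = 1/√(0.0108·5.85e-08) = 3.978e+04 rad/s.
Step 2 — f₀ = ω₀/(2π) = 6332 Hz.
Step 3 — Series Q: Q = ω₀L/R = 3.978e+04·0.0108/30.3 = 14.18.
Step 4 — Bandwidth: Δω = ω₀/Q = 2806 rad/s; BW = Δω/(2π) = 446.5 Hz.

(a) f₀ = 6332 Hz  (b) Q = 14.18  (c) BW = 446.5 Hz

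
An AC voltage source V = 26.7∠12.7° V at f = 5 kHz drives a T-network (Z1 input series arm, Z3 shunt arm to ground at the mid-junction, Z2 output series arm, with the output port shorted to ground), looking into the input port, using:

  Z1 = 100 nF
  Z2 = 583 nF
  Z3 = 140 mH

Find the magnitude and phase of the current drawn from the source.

Step 1 — Angular frequency: ω = 2π·f = 2π·5000 = 3.142e+04 rad/s.
Step 2 — Component impedances:
  Z1: Z = 1/(jωC) = -j/(ω·C) = 0 - j318.3 Ω
  Z2: Z = 1/(jωC) = -j/(ω·C) = 0 - j54.6 Ω
  Z3: Z = jωL = j·3.142e+04·0.14 = 0 + j4398 Ω
Step 3 — With the output port shorted to ground, the output series arm Z2 runs from the junction to ground; the shunt arm Z3 also runs from the junction to ground. They appear in parallel: Z3 || Z2 = 0 - j55.28 Ω.
Step 4 — Series with input arm Z1: Z_in = Z1 + (Z3 || Z2) = 0 - j373.6 Ω = 373.6∠-90.0° Ω.
Step 5 — Source phasor: V = 26.7∠12.7° V = 26.05 + j5.87 V.
Step 6 — Ohm's law: I = V / Z_total = (26.05 + j5.87) / (0 - j373.6) = -0.01571 + j0.06972 A.
Step 7 — Convert to polar: |I| = 0.07147 A, ∠I = 102.7°.

I = 0.07147∠102.7° A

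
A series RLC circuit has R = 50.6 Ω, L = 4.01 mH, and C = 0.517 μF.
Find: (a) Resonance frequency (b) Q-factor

Step 1 — Resonance condition Im(Z)=0 gives ω₀ = 1/√(LC).
Step 2 — ω₀ = 1/√(0.00401·5.17e-07) = 2.196e+04 rad/s.
Step 3 — f₀ = ω₀/(2π) = 3495 Hz.
Step 4 — Series Q: Q = ω₀L/R = 2.196e+04·0.00401/50.6 = 1.741.

(a) f₀ = 3495 Hz  (b) Q = 1.741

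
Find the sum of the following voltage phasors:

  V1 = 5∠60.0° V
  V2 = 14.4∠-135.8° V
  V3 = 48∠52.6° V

Step 1 — Convert each phasor to rectangular form:
  V1 = 5·(cos(60.0°) + j·sin(60.0°)) = 2.5 + j4.33 V
  V2 = 14.4·(cos(-135.8°) + j·sin(-135.8°)) = -10.32 - j10.04 V
  V3 = 48·(cos(52.6°) + j·sin(52.6°)) = 29.15 + j38.13 V
Step 2 — Sum components: V_total = 21.33 + j32.42 V.
Step 3 — Convert to polar: |V_total| = 38.81 V, ∠V_total = 56.7°.

V_total = 38.81∠56.7° V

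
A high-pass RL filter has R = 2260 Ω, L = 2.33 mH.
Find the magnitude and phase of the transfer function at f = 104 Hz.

Step 1 — Angular frequency: ω = 2π·104 = 653.5 rad/s.
Step 2 — Transfer function: H(jω) = jωL/(R + jωL).
Step 3 — Numerator jωL = j·1.523; denominator R + jωL = 2260 + j1.523.
Step 4 — H = 4.539e-07 + j0.0006737.
Step 5 — Magnitude: |H| = 0.0006737 (-63.4 dB); phase: φ = 90.0°.

|H| = 0.0006737 (-63.4 dB), φ = 90.0°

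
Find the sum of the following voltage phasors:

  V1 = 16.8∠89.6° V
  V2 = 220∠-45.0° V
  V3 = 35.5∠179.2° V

Step 1 — Convert each phasor to rectangular form:
  V1 = 16.8·(cos(89.6°) + j·sin(89.6°)) = 0.1173 + j16.8 V
  V2 = 220·(cos(-45.0°) + j·sin(-45.0°)) = 155.6 - j155.6 V
  V3 = 35.5·(cos(179.2°) + j·sin(179.2°)) = -35.5 + j0.4957 V
Step 2 — Sum components: V_total = 120.2 - j138.3 V.
Step 3 — Convert to polar: |V_total| = 183.2 V, ∠V_total = -49.0°.

V_total = 183.2∠-49.0° V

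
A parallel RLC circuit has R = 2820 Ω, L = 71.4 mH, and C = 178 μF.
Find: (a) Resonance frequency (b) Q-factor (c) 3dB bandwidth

Step 1 — Resonance: ω₀ = 1/√(LC) = 1/√(0.0714·0.000178) = 280.5 rad/s.
Step 2 — f₀ = ω₀/(2π) = 44.64 Hz.
Step 3 — Parallel Q: Q = R/(ω₀L) = 2820/(280.5·0.0714) = 140.8.
Step 4 — Bandwidth: Δω = ω₀/Q = 1.992 rad/s; BW = Δω/(2π) = 0.3171 Hz.

(a) f₀ = 44.64 Hz  (b) Q = 140.8  (c) BW = 0.3171 Hz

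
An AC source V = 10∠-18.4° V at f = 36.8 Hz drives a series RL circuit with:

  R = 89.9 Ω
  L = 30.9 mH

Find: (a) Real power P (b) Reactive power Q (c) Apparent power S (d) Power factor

Step 1 — Angular frequency: ω = 2π·f = 2π·36.8 = 231.2 rad/s.
Step 2 — Component impedances:
  R: Z = R = 89.9 Ω
  L: Z = jωL = j·231.2·0.0309 = 0 + j7.145 Ω
Step 3 — Series combination: Z_total = R + L = 89.9 + j7.145 Ω = 90.18∠4.5° Ω.
Step 4 — Source phasor: V = 10∠-18.4° V = 9.489 - j3.156 V.
Step 5 — Current: I = V / Z = 0.1021 - j0.04323 A = 0.1109∠-22.9° A.
Step 6 — Complex power: S = V·I* = 1.105 + j0.08785 VA.
Step 7 — Real power: P = Re(S) = 1.105 W.
Step 8 — Reactive power: Q = Im(S) = 0.08785 VAR.
Step 9 — Apparent power: |S| = 1.109 VA.
Step 10 — Power factor: PF = P/|S| = 0.9969 (lagging).

(a) P = 1.105 W  (b) Q = 0.08785 VAR  (c) S = 1.109 VA  (d) PF = 0.9969 (lagging)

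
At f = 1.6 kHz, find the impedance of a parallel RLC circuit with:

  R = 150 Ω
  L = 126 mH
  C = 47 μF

Step 1 — Angular frequency: ω = 2π·f = 2π·1600 = 1.005e+04 rad/s.
Step 2 — Component impedances:
  R: Z = R = 150 Ω
  L: Z = jωL = j·1.005e+04·0.126 = 0 + j1267 Ω
  C: Z = 1/(jωC) = -j/(ω·C) = 0 - j2.116 Ω
Step 3 — Parallel combination: 1/Z_total = 1/R + 1/L + 1/C; Z_total = 0.02996 - j2.12 Ω = 2.12∠-89.2° Ω.

Z = 0.02996 - j2.12 Ω = 2.12∠-89.2° Ω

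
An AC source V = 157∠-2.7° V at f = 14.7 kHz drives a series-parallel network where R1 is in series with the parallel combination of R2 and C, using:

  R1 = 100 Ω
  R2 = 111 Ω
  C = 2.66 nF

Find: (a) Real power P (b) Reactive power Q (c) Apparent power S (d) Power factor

Step 1 — Angular frequency: ω = 2π·f = 2π·1.47e+04 = 9.236e+04 rad/s.
Step 2 — Component impedances:
  R1: Z = R = 100 Ω
  R2: Z = R = 111 Ω
  C: Z = 1/(jωC) = -j/(ω·C) = 0 - j4070 Ω
Step 3 — Parallel branch: R2 || C = 1/(1/R2 + 1/C) = 110.9 - j3.025 Ω.
Step 4 — Series with R1: Z_total = R1 + (R2 || C) = 210.9 - j3.025 Ω = 210.9∠-0.8° Ω.
Step 5 — Source phasor: V = 157∠-2.7° V = 156.8 - j7.396 V.
Step 6 — Current: I = V / Z = 0.7439 - j0.0244 A = 0.7443∠-1.9° A.
Step 7 — Complex power: S = V·I* = 116.8 - j1.676 VA.
Step 8 — Real power: P = Re(S) = 116.8 W.
Step 9 — Reactive power: Q = Im(S) = -1.676 VAR.
Step 10 — Apparent power: |S| = 116.9 VA.
Step 11 — Power factor: PF = P/|S| = 0.9999 (leading).

(a) P = 116.8 W  (b) Q = -1.676 VAR  (c) S = 116.9 VA  (d) PF = 0.9999 (leading)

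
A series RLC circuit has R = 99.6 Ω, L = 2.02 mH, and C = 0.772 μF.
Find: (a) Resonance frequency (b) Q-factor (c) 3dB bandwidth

Step 1 — Resonance: ω₀ = 1/√(LC) = 1/√(0.00202·7.72e-07) = 2.532e+04 rad/s.
Step 2 — f₀ = ω₀/(2π) = 4030 Hz.
Step 3 — Series Q: Q = ω₀L/R = 2.532e+04·0.00202/99.6 = 0.5136.
Step 4 — Bandwidth: Δω = ω₀/Q = 4.931e+04 rad/s; BW = Δω/(2π) = 7847 Hz.

(a) f₀ = 4030 Hz  (b) Q = 0.5136  (c) BW = 7847 Hz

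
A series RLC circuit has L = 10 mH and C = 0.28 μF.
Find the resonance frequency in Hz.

Step 1 — Resonance condition Im(Z)=0 gives ω₀ = 1/√(LC).
Step 2 — ω₀ = 1/√(0.01·2.8e-07) = 1.89e+04 rad/s.
Step 3 — f₀ = ω₀/(2π) = 3008 Hz.

f₀ = 3008 Hz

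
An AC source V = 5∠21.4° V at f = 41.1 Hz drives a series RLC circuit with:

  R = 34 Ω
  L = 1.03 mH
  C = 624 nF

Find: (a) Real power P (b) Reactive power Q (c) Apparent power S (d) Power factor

Step 1 — Angular frequency: ω = 2π·f = 2π·41.1 = 258.2 rad/s.
Step 2 — Component impedances:
  R: Z = R = 34 Ω
  L: Z = jωL = j·258.2·0.00103 = 0 + j0.266 Ω
  C: Z = 1/(jωC) = -j/(ω·C) = 0 - j6206 Ω
Step 3 — Series combination: Z_total = R + L + C = 34 - j6205 Ω = 6206∠-89.7° Ω.
Step 4 — Source phasor: V = 5∠21.4° V = 4.655 + j1.824 V.
Step 5 — Current: I = V / Z = -0.0002899 + j0.0007518 A = 0.0008057∠111.1° A.
Step 6 — Complex power: S = V·I* = 2.207e-05 - j0.004029 VA.
Step 7 — Real power: P = Re(S) = 2.207e-05 W.
Step 8 — Reactive power: Q = Im(S) = -0.004029 VAR.
Step 9 — Apparent power: |S| = 0.004029 VA.
Step 10 — Power factor: PF = P/|S| = 0.005479 (leading).

(a) P = 2.207e-05 W  (b) Q = -0.004029 VAR  (c) S = 0.004029 VA  (d) PF = 0.005479 (leading)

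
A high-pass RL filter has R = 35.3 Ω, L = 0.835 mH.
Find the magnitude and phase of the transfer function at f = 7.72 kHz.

Step 1 — Angular frequency: ω = 2π·7720 = 4.851e+04 rad/s.
Step 2 — Transfer function: H(jω) = jωL/(R + jωL).
Step 3 — Numerator jωL = j·40.5; denominator R + jωL = 35.3 + j40.5.
Step 4 — H = 0.5683 + j0.4953.
Step 5 — Magnitude: |H| = 0.7539 (-2.5 dB); phase: φ = 41.1°.

|H| = 0.7539 (-2.5 dB), φ = 41.1°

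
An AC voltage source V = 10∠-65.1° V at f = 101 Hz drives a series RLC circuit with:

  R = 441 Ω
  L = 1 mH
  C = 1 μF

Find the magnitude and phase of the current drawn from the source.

Step 1 — Angular frequency: ω = 2π·f = 2π·101 = 634.6 rad/s.
Step 2 — Component impedances:
  R: Z = R = 441 Ω
  L: Z = jωL = j·634.6·0.001 = 0 + j0.6346 Ω
  C: Z = 1/(jωC) = -j/(ω·C) = 0 - j1576 Ω
Step 3 — Series combination: Z_total = R + L + C = 441 - j1575 Ω = 1636∠-74.4° Ω.
Step 4 — Source phasor: V = 10∠-65.1° V = 4.21 - j9.07 V.
Step 5 — Ohm's law: I = V / Z_total = (4.21 - j9.07) / (441 - j1575) = 0.006034 + j0.0009837 A.
Step 6 — Convert to polar: |I| = 0.006113 A, ∠I = 9.3°.

I = 0.006113∠9.3° A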